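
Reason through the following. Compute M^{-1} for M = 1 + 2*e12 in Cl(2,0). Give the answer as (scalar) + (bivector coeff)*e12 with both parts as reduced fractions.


M = 1 + 2*e12, where e12^2 = -1.
Since M commutes with its reverse ~M = a - b*e12, M * ~M = a^2 - b^2*e12^2 = a^2 + b^2.
So M^{-1} = ~M / (a^2 + b^2) = (a - b*e12)/(a^2 + b^2).
a^2 + b^2 = 1 + 4 = 5
Scalar part = 1/5 = 1/5
Bivector coeff = -2/5 = -2/5
M^{-1} = 1/5 - 2/5*e12


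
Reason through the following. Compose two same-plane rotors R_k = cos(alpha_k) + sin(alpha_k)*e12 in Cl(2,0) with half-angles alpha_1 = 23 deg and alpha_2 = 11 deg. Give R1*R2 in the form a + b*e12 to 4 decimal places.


Same-plane rotors commute and their half-angles add:
R1*R2 = cos(a1 + a2) + sin(a1 + a2)*e12.
a1 + a2 = 23 + 11 = 34 deg
cos(34 deg) = 0.8290
sin(34 deg) = 0.5592
R1*R2 = 0.8290 + 0.5592*e12


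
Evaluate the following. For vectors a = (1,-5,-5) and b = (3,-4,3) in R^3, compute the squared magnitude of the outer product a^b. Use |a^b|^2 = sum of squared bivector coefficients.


a wedge b = (a1*b2 - a2*b1)*e12 + (a1*b3 - a3*b1)*e13 + (a2*b3 - a3*b2)*e23
e12 coeff: 1*(-4) - (-5)*3 = -4 - (-15) = 11
e13 coeff: 1*3 - (-5)*3 = 3 - (-15) = 18
e23 coeff: (-5)*3 - (-5)*(-4) = -15 - 20 = -35
|a wedge b|^2 = 11^2 + 18^2 + (-35)^2
= 121 + 324 + 1225
= 1670


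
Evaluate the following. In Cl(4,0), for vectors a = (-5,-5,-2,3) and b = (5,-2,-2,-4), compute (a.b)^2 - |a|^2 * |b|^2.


a . b = (-5)*5 + (-5)*(-2) + (-2)*(-2) + 3*(-4)
= -25 + 10 + 4 + (-12) = -23
|a|^2 = (-5)^2 + (-5)^2 + (-2)^2 + 3^2 = 63
|b|^2 = 5^2 + (-2)^2 + (-2)^2 + (-4)^2 = 49
(a.b)^2 = (-23)^2 = 529
|a|^2 * |b|^2 = 63 * 49 = 3087
Result = 529 - 3087 = -2558


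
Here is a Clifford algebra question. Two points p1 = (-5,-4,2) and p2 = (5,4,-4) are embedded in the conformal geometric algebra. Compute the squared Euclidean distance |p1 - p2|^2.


p1 - p2 = (-10, -8, 6)
|p1 - p2|^2 = (-10)^2 + (-8)^2 + 6^2
= 100 + 64 + 36
= 200


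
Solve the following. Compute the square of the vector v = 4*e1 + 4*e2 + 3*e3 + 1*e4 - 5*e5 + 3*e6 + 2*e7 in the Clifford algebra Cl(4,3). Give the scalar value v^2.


v^2 = sum of c_i^2 * e_i^2
Positive signature terms (e_i^2 = +1): 4^2 + 4^2 + 3^2 + 1^2 = 42
Negative signature terms (e_j^2 = -1): (-5)^2 + 3^2 + 2^2 = 38
v^2 = 42 - 38 = 4


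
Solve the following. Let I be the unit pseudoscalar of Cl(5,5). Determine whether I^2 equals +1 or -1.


The pseudoscalar I = e1...e_n (product of all n generators) of Cl(p,q) satisfies I^2 = (-1)^(q + n(n-1)/2).
p = 5, q = 5, n = p + q = 10
n(n-1)/2 = 10 * 9 / 2 = 45
Exponent = q + n(n-1)/2 = 5 + 45 = 50
I^2 = (-1)^50 = +1


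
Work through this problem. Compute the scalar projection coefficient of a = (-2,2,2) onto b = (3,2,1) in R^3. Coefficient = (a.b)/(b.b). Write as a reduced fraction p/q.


Projection coefficient = (a . b) / (b . b)
a . b = (-2)*3 + 2*2 + 2*1
= -6 + 4 + 2 = 0
b . b = 3^2 + 2^2 + 1^2
= 9 + 4 + 1 = 14
Coefficient = 0/14
In lowest terms: 0/1


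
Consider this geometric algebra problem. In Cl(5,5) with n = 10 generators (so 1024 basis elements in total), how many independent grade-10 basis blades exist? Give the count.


Number of grade-k basis blades in Cl(p,q) with n = p + q is C(n, k).
n = 5 + 5 = 10
C(10, 10) = 10! / (10! * 0!)
= 3628800 / (3628800 * 1)
= 1


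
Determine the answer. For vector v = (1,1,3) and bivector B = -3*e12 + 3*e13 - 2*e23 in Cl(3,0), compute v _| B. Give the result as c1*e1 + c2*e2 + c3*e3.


Left contraction v _| B = <vB>_1 (grade-1 part of the geometric product vB).
Using e1_|e12 = e2, e2_|e12 = -e1, e1_|e13 = e3, e3_|e13 = -e1, e2_|e23 = e3, e3_|e23 = -e2:
e1 coeff: -v2*b12 - v3*b13 = -(1)*(-3) - (3)*(3) = -6
e2 coeff: v1*b12 - v3*b23 = (1)*(-3) - (3)*(-2) = 3
e3 coeff: v1*b13 + v2*b23 = (1)*(3) + (1)*(-2) = 1
v _| B = -6*e1 + 3*e2 + 1*e3


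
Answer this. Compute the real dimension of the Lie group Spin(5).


Spin(n) double-covers SO(n); both have Lie algebra so(n) of dimension n(n-1)/2.
n = 5
n(n-1) = 5 * 4 = 20
dim Spin(5) = 20/2 = 10


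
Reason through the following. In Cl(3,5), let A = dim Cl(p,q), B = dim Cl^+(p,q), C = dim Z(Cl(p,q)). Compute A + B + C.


n = 3 + 5 = 8
Total dim = 2^8 = 256
Even subalgebra dim = 2^7 = 128
n is even, so center dim = 1
Sum = 256 + 128 + 1 = 385


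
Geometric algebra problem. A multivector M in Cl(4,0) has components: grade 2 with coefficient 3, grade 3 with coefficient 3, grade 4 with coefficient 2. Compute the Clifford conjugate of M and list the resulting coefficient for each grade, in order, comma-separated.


Clifford conjugate sign for grade k: (-1)^(k(k+1)/2)
Grade 2: (-1)^(2*3/2) = (-1)^3 = -1, coeff 3 -> -3
Grade 3: (-1)^(3*4/2) = (-1)^6 = 1, coeff 3 -> 3
Grade 4: (-1)^(4*5/2) = (-1)^10 = 1, coeff 2 -> 2
Conjugated coefficients: -3, 3, 2


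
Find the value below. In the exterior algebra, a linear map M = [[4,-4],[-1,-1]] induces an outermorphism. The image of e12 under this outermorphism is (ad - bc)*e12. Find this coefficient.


The outermorphism of a linear map f sends e1^e2 to f(e1)^f(e2).
f(e1) = 4*e1 - 1*e2
f(e2) = -4*e1 - 1*e2
f(e1) ^ f(e2) = (4*e1 - 1*e2) ^ (-4*e1 - 1*e2)
= 4*(-1)*e12 + (-1)*(-4)*e21
= (-4 - 4)*e12
= -8*e12
Coefficient = -8


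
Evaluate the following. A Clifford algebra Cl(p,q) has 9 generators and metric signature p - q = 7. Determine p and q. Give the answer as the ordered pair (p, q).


We need p + q = 9 and p - q = 7.
Adding: 2p = 9 + 7 = 16, so p = 8.
Then q = 9 - 8 = 1.
(p, q) = (8, 1)


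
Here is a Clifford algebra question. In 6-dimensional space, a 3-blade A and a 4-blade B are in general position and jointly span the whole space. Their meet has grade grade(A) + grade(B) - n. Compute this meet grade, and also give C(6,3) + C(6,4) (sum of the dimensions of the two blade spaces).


Meet grade = grade(A) + grade(B) - n
= 3 + 4 - 6 = 1
C(6,3) = 20
C(6,4) = 15
dim_A + dim_B = 20 + 15 = 35


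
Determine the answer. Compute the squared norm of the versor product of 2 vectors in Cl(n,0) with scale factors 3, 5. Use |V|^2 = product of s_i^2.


Each vector v_i has |v_i|^2 = s_i^2
Squared scales: 3^2 = 9, 5^2 = 25
|V|^2 = 9 * 25
= 225


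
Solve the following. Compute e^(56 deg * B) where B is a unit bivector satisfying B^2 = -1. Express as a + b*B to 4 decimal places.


For a unit bivector B with B^2 = -1, the exponential series gives
e^(theta*B) = cos(theta) + sin(theta)*B (the GA analogue of Euler's formula).
theta = 56 degrees = 0.977384 rad
cos(56 deg) = 0.5592
sin(56 deg) = 0.8290
exp(theta*B) = 0.5592 + 0.8290*B


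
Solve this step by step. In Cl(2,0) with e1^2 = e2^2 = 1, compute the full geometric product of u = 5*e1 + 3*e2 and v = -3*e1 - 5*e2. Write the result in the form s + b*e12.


Expand: (5*e1 + 3*e2)(-3*e1 - 5*e2)
= 5*(-3)*e1e1 + 5*(-5)*e1e2 + 3*(-3)*e2e1 + 3*(-5)*e2e2
Using e1^2 = e2^2 = 1, e2e1 = -e1e2:
Scalar part s = 5*(-3) + 3*(-5) = -15 + (-15) = -30
Bivector part b = 5*(-5) - 3*(-3) = -25 - (-9) = -16
uv = -30 - 16*e12


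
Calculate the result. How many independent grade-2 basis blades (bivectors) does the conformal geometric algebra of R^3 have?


The conformal model of R^3 uses Cl(4,1) with m = 3 + 2 = 5 generators.
Number of grade-2 blades = C(m, 2) = C(5, 2)
= 5*4/2 = 10


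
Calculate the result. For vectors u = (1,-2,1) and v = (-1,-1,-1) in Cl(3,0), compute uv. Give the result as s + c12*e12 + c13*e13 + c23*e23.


In Cl(3,0): e_i^2 = 1, e_ie_j = -e_je_i for i != j.
Scalar part = u . v = 1*(-1) + (-2)*(-1) + 1*(-1)
= -1 + 2 + (-1) = 0
e12 coeff = 1*(-1) - (-2)*(-1) = -1 - 2 = -3
e13 coeff = 1*(-1) - 1*(-1) = -1 - (-1) = 0
e23 coeff = (-2)*(-1) - 1*(-1) = 2 - (-1) = 3
uv = 0 - 3*e12 + 0*e13 + 3*e23


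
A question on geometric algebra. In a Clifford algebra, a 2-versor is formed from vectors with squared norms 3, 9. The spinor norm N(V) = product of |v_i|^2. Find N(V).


Spinor norm N(V) = |v1|^2 * |v2|^2 * ... * |v2|^2
= 3 * 9
Running product: 3, 27
N(V) = 27


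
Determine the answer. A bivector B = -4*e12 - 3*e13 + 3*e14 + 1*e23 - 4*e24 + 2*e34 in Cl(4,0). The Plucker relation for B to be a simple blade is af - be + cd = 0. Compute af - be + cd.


Plucker relation: af - be + cd
a*f = (-4)*2 = -8
b*e = (-3)*(-4) = 12
c*d = 3*1 = 3
af - be + cd = -8 - 12 + 3
= -17


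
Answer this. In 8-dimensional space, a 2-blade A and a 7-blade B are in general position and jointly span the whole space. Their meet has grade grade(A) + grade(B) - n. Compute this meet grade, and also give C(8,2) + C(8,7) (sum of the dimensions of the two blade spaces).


Meet grade = grade(A) + grade(B) - n
= 2 + 7 - 8 = 1
C(8,2) = 28
C(8,7) = 8
dim_A + dim_B = 28 + 8 = 36


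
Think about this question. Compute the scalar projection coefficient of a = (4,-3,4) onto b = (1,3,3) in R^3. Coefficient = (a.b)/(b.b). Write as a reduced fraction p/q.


Projection coefficient = (a . b) / (b . b)
a . b = 4*1 + (-3)*3 + 4*3
= 4 + (-9) + 12 = 7
b . b = 1^2 + 3^2 + 3^2
= 1 + 9 + 9 = 19
Coefficient = 7/19
In lowest terms: 7/19


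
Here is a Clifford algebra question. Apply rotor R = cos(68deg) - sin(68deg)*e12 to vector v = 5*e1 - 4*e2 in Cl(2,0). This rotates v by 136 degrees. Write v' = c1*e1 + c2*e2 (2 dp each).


Rotor R = cos(68deg) - sin(68deg)*e12
Rotation angle theta = 2 * 68 = 136 degrees
v' = R*v*~R rotates v by theta.
cos(136deg) = -0.7193, sin(136deg) = 0.6947
v'_1 = 5*cos(136deg) - (-4)*sin(136deg)
= 5*(-0.7193) - (-4)*0.6947
= -0.82
v'_2 = 5*sin(136deg) + (-4)*cos(136deg)
= 5*0.6947 + (-4)*(-0.7193)
= 6.35
v' = -0.82*e1 + 6.35*e2


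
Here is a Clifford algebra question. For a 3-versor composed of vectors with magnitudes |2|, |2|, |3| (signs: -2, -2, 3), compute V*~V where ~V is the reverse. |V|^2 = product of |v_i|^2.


Each vector v_i has |v_i|^2 = s_i^2
Squared scales: (-2)^2 = 4, (-2)^2 = 4, 3^2 = 9
|V|^2 = 4 * 4 * 9
= 144


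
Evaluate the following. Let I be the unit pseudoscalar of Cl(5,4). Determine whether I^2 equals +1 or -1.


The pseudoscalar I = e1...e_n (product of all n generators) of Cl(p,q) satisfies I^2 = (-1)^(q + n(n-1)/2).
p = 5, q = 4, n = p + q = 9
n(n-1)/2 = 9 * 8 / 2 = 36
Exponent = q + n(n-1)/2 = 4 + 36 = 40
I^2 = (-1)^40 = +1


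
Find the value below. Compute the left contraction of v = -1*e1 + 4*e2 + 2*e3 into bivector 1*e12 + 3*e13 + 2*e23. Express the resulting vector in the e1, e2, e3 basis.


Left contraction v _| B = <vB>_1 (grade-1 part of the geometric product vB).
Using e1_|e12 = e2, e2_|e12 = -e1, e1_|e13 = e3, e3_|e13 = -e1, e2_|e23 = e3, e3_|e23 = -e2:
e1 coeff: -v2*b12 - v3*b13 = -(4)*(1) - (2)*(3) = -10
e2 coeff: v1*b12 - v3*b23 = (-1)*(1) - (2)*(2) = -5
e3 coeff: v1*b13 + v2*b23 = (-1)*(3) + (4)*(2) = 5
v _| B = -10*e1 - 5*e2 + 5*e3


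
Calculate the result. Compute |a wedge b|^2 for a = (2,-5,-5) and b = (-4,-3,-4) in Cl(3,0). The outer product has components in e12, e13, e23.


a wedge b = (a1*b2 - a2*b1)*e12 + (a1*b3 - a3*b1)*e13 + (a2*b3 - a3*b2)*e23
e12 coeff: 2*(-3) - (-5)*(-4) = -6 - 20 = -26
e13 coeff: 2*(-4) - (-5)*(-4) = -8 - 20 = -28
e23 coeff: (-5)*(-4) - (-5)*(-3) = 20 - 15 = 5
|a wedge b|^2 = (-26)^2 + (-28)^2 + 5^2
= 676 + 784 + 25
= 1485


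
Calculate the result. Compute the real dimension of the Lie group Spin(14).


Spin(n) double-covers SO(n); both have Lie algebra so(n) of dimension n(n-1)/2.
n = 14
n(n-1) = 14 * 13 = 182
dim Spin(14) = 182/2 = 91


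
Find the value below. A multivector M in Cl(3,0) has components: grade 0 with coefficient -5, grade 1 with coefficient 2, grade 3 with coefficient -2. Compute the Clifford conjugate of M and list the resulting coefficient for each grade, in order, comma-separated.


Clifford conjugate sign for grade k: (-1)^(k(k+1)/2)
Grade 0: (-1)^(0*1/2) = (-1)^0 = 1, coeff -5 -> -5
Grade 1: (-1)^(1*2/2) = (-1)^1 = -1, coeff 2 -> -2
Grade 3: (-1)^(3*4/2) = (-1)^6 = 1, coeff -2 -> -2
Conjugated coefficients: -5, -2, -2


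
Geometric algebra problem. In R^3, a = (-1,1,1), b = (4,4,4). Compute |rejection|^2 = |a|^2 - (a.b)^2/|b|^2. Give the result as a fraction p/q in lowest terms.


|a|^2 = (-1)^2 + 1^2 + 1^2 = 3
|b|^2 = 4^2 + 4^2 + 4^2 = 48
a . b = (-1)*4 + 1*4 + 1*4 = 4
(a.b)^2 = 4^2 = 16
|rej|^2 = 3 - 16/48
= (144 - 16)/48
= 128/48
In lowest terms: 8/3


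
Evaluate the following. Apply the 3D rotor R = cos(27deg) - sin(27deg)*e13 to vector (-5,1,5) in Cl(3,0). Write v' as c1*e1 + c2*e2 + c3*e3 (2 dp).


Rotor R = cos(27deg) - sin(27deg)*e13
Rotation angle theta = 2 * 27 = 54 degrees in the e13 plane (e1 -> e3).
The component perpendicular to the plane (e2) is invariant: v'_2 = v2 = 1.00
cos(54deg) = 0.5878, sin(54deg) = 0.8090
v'_1 = v1*cos(theta) - v3*sin(theta) = -5*0.5878 - 5*0.8090 = -6.98
v'_3 = v1*sin(theta) + v3*cos(theta) = -5*0.8090 + 5*0.5878 = -1.11
v' = -6.98*e1 + 1.00*e2 - 1.11*e3


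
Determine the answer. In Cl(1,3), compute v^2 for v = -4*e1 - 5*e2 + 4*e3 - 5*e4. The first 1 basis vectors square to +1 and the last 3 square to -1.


v^2 = sum of c_i^2 * e_i^2
Positive signature terms (e_i^2 = +1): (-4)^2 = 16
Negative signature terms (e_j^2 = -1): (-5)^2 + 4^2 + (-5)^2 = 66
v^2 = 16 - 66 = -50


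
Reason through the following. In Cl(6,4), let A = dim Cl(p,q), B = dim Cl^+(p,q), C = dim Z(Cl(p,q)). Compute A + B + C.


n = 6 + 4 = 10
Total dim = 2^10 = 1024
Even subalgebra dim = 2^9 = 512
n is even, so center dim = 1
Sum = 1024 + 512 + 1 = 1537


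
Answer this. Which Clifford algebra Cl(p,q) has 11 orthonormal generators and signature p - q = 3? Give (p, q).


We need p + q = 11 and p - q = 3.
Adding: 2p = 11 + 3 = 14, so p = 7.
Then q = 11 - 7 = 4.
(p, q) = (7, 4)


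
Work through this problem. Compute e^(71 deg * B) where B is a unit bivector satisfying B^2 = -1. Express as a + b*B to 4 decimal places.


For a unit bivector B with B^2 = -1, the exponential series gives
e^(theta*B) = cos(theta) + sin(theta)*B (the GA analogue of Euler's formula).
theta = 71 degrees = 1.239184 rad
cos(71 deg) = 0.3256
sin(71 deg) = 0.9455
exp(theta*B) = 0.3256 + 0.9455*B


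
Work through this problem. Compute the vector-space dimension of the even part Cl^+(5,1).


Even subalgebra dimension = 2^(n-1)
n = 5 + 1 = 6
2^(6 - 1) = 2^5 = 32
Verification: sum of C(6,k) for even k = 1 + 15 + 15 + 1 = 32
Result = 32


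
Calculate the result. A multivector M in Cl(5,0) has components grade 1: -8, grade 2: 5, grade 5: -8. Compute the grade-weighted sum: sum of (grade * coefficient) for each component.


Grade-weighted sum = sum of grade_k * coefficient_k
1*(-8) = -8
2*5 = 10
5*(-8) = -40
Total = -8 + 10 + (-40) = -38


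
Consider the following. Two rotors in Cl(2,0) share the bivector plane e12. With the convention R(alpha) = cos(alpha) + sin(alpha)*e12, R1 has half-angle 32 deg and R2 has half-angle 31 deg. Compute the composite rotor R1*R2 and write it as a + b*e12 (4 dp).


Same-plane rotors commute and their half-angles add:
R1*R2 = cos(a1 + a2) + sin(a1 + a2)*e12.
a1 + a2 = 32 + 31 = 63 deg
cos(63 deg) = 0.4540
sin(63 deg) = 0.8910
R1*R2 = 0.4540 + 0.8910*e12


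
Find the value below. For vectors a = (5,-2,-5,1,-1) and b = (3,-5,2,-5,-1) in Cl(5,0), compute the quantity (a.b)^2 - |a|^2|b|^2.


a . b = 5*3 + (-2)*(-5) + (-5)*2 + 1*(-5) + (-1)*(-1)
= 15 + 10 + (-10) + (-5) + 1 = 11
|a|^2 = 5^2 + (-2)^2 + (-5)^2 + 1^2 + (-1)^2 = 56
|b|^2 = 3^2 + (-5)^2 + 2^2 + (-5)^2 + (-1)^2 = 64
(a.b)^2 = 11^2 = 121
|a|^2 * |b|^2 = 56 * 64 = 3584
Result = 121 - 3584 = -3463


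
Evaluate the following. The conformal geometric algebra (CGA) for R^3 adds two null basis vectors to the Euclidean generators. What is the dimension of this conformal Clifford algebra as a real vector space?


The conformal model of R^3 uses Cl(4,1): the 3 Euclidean generators plus two extra orthogonal generators e+ (e+^2 = +1) and e- (e-^2 = -1), from which the null vectors e0, einf are built.
Number of generators m = 3 + 2 = 5.
dim Cl(p,q) = 2^m = 2^5 = 32


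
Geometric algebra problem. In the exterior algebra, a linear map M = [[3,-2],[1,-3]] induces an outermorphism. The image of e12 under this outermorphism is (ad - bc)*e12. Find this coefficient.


The outermorphism of a linear map f sends e1^e2 to f(e1)^f(e2).
f(e1) = 3*e1 + 1*e2
f(e2) = -2*e1 - 3*e2
f(e1) ^ f(e2) = (3*e1 + 1*e2) ^ (-2*e1 - 3*e2)
= 3*(-3)*e12 + 1*(-2)*e21
= (-9 - (-2))*e12
= -7*e12
Coefficient = -7


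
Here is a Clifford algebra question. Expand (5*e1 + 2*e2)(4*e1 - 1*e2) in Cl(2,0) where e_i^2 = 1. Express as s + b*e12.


Expand: (5*e1 + 2*e2)(4*e1 - 1*e2)
= 5*4*e1e1 + 5*(-1)*e1e2 + 2*4*e2e1 + 2*(-1)*e2e2
Using e1^2 = e2^2 = 1, e2e1 = -e1e2:
Scalar part s = 5*4 + 2*(-1) = 20 + (-2) = 18
Bivector part b = 5*(-1) - 2*4 = -5 - 8 = -13
uv = 18 - 13*e12


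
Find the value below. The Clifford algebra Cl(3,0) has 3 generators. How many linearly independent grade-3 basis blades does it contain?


Number of grade-k basis blades in Cl(p,q) with n = p + q is C(n, k).
n = 3 + 0 = 3
C(3, 3) = 3! / (3! * 0!)
= 6 / (6 * 1)
= 1


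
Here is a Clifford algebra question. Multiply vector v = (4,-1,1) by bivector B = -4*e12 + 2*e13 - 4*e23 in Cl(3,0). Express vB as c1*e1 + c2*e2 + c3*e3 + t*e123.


vB has grade-1 (vector) and grade-3 (trivector) parts: vB = (v _| B) + (v ^ B).
Vector part <vB>_1:
  e1: -v2*b12 - v3*b13 = -(-1)*(-4) - (1)*(2) = -6
  e2: v1*b12 - v3*b23 = (4)*(-4) - (1)*(-4) = -12
  e3: v1*b13 + v2*b23 = (4)*(2) + (-1)*(-4) = 12
Trivector part <vB>_3:
  e123: v1*b23 - v2*b13 + v3*b12 = (4)*(-4) - (-1)*(2) + (1)*(-4) = -18
vB = -6*e1 - 12*e2 + 12*e3 - 18*e123


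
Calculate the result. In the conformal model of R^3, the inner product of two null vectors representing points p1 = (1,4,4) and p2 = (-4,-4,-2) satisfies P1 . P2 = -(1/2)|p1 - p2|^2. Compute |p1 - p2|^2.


p1 - p2 = (5, 8, 6)
|p1 - p2|^2 = 5^2 + 8^2 + 6^2
= 25 + 64 + 36
= 125


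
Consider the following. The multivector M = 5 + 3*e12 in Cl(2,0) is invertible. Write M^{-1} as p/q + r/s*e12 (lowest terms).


M = 5 + 3*e12, where e12^2 = -1.
Since M commutes with its reverse ~M = a - b*e12, M * ~M = a^2 - b^2*e12^2 = a^2 + b^2.
So M^{-1} = ~M / (a^2 + b^2) = (a - b*e12)/(a^2 + b^2).
a^2 + b^2 = 25 + 9 = 34
Scalar part = 5/34 = 5/34
Bivector coeff = -3/34 = -3/34
M^{-1} = 5/34 - 3/34*e12


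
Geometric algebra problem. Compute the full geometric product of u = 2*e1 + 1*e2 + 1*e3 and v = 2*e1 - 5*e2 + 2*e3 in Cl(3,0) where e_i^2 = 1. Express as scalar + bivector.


In Cl(3,0): e_i^2 = 1, e_ie_j = -e_je_i for i != j.
Scalar part = u . v = 2*2 + 1*(-5) + 1*2
= 4 + (-5) + 2 = 1
e12 coeff = 2*(-5) - 1*2 = -10 - 2 = -12
e13 coeff = 2*2 - 1*2 = 4 - 2 = 2
e23 coeff = 1*2 - 1*(-5) = 2 - (-5) = 7
uv = 1 - 12*e12 + 2*e13 + 7*e23


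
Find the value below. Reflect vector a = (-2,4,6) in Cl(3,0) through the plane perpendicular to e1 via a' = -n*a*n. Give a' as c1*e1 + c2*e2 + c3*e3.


Reflection formula: a' = -n*a*n, with n = e1 (unit vector, n^2 = 1).
For reflection through hyperplane perp to e1:
The component along e1 flips sign, others stay.
a = (-2, 4, 6)
a' = (2, 4, 6)
a' = 2*e1 + 4*e2 + 6*e3


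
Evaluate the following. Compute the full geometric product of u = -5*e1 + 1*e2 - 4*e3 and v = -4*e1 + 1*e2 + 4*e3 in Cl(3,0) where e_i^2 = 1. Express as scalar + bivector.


In Cl(3,0): e_i^2 = 1, e_ie_j = -e_je_i for i != j.
Scalar part = u . v = (-5)*(-4) + 1*1 + (-4)*4
= 20 + 1 + (-16) = 5
e12 coeff = (-5)*1 - 1*(-4) = -5 - (-4) = -1
e13 coeff = (-5)*4 - (-4)*(-4) = -20 - 16 = -36
e23 coeff = 1*4 - (-4)*1 = 4 - (-4) = 8
uv = 5 - 1*e12 - 36*e13 + 8*e23


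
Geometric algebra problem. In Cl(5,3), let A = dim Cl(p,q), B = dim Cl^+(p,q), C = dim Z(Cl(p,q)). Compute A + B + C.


n = 5 + 3 = 8
Total dim = 2^8 = 256
Even subalgebra dim = 2^7 = 128
n is even, so center dim = 1
Sum = 256 + 128 + 1 = 385


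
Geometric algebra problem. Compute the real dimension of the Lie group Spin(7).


Spin(n) double-covers SO(n); both have Lie algebra so(n) of dimension n(n-1)/2.
n = 7
n(n-1) = 7 * 6 = 42
dim Spin(7) = 42/2 = 21


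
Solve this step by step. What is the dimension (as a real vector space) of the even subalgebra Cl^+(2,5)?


Even subalgebra dimension = 2^(n-1)
n = 2 + 5 = 7
2^(7 - 1) = 2^6 = 64
Verification: sum of C(7,k) for even k = 1 + 21 + 35 + 7 = 64
Result = 64


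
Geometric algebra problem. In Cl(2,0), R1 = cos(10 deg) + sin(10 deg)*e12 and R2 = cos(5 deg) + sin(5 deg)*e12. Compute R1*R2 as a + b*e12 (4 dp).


Same-plane rotors commute and their half-angles add:
R1*R2 = cos(a1 + a2) + sin(a1 + a2)*e12.
a1 + a2 = 10 + 5 = 15 deg
cos(15 deg) = 0.9659
sin(15 deg) = 0.2588
R1*R2 = 0.9659 + 0.2588*e12


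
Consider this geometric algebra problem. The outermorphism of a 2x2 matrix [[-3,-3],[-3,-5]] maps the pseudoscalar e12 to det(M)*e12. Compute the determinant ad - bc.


The outermorphism of a linear map f sends e1^e2 to f(e1)^f(e2).
f(e1) = -3*e1 - 3*e2
f(e2) = -3*e1 - 5*e2
f(e1) ^ f(e2) = (-3*e1 - 3*e2) ^ (-3*e1 - 5*e2)
= (-3)*(-5)*e12 + (-3)*(-3)*e21
= (15 - 9)*e12
= 6*e12
Coefficient = 6


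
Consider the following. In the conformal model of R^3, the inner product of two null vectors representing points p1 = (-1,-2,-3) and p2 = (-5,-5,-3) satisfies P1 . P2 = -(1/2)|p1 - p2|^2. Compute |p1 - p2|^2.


p1 - p2 = (4, 3, 0)
|p1 - p2|^2 = 4^2 + 3^2 + 0^2
= 16 + 9 + 0
= 25


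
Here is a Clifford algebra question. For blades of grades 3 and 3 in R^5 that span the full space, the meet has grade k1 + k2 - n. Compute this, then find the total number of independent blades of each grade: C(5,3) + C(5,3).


Meet grade = grade(A) + grade(B) - n
= 3 + 3 - 5 = 1
C(5,3) = 10
C(5,3) = 10
dim_A + dim_B = 10 + 10 = 20


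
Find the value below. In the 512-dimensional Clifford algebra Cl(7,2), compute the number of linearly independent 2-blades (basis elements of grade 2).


Number of grade-k basis blades in Cl(p,q) with n = p + q is C(n, k).
n = 7 + 2 = 9
C(9, 2) = 9! / (2! * 7!)
= 362880 / (2 * 5040)
= 36


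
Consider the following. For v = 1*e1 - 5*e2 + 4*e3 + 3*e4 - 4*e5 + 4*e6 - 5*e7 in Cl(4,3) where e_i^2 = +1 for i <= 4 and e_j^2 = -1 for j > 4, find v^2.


v^2 = sum of c_i^2 * e_i^2
Positive signature terms (e_i^2 = +1): 1^2 + (-5)^2 + 4^2 + 3^2 = 51
Negative signature terms (e_j^2 = -1): (-4)^2 + 4^2 + (-5)^2 = 57
v^2 = 51 - 57 = -6


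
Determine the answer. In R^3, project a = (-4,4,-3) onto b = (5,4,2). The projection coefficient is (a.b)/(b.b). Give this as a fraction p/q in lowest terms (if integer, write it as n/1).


Projection coefficient = (a . b) / (b . b)
a . b = (-4)*5 + 4*4 + (-3)*2
= -20 + 16 + (-6) = -10
b . b = 5^2 + 4^2 + 2^2
= 25 + 16 + 4 = 45
Coefficient = -10/45
In lowest terms: -2/9


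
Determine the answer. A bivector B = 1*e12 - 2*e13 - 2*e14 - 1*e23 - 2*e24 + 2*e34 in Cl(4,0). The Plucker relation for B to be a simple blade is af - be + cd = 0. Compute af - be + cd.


Plucker relation: af - be + cd
a*f = 1*2 = 2
b*e = (-2)*(-2) = 4
c*d = (-2)*(-1) = 2
af - be + cd = 2 - 4 + 2
= 0


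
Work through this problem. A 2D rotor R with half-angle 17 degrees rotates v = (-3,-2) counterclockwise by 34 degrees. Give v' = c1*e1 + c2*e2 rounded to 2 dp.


Rotor R = cos(17deg) - sin(17deg)*e12
Rotation angle theta = 2 * 17 = 34 degrees
v' = R*v*~R rotates v by theta.
cos(34deg) = 0.8290, sin(34deg) = 0.5592
v'_1 = -3*cos(34deg) - (-2)*sin(34deg)
= -3*0.8290 - (-2)*0.5592
= -1.37
v'_2 = -3*sin(34deg) + (-2)*cos(34deg)
= -3*0.5592 + (-2)*0.8290
= -3.34
v' = -1.37*e1 - 3.34*e2


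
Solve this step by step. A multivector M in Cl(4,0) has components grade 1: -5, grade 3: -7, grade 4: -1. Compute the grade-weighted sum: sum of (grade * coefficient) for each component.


Grade-weighted sum = sum of grade_k * coefficient_k
1*(-5) = -5
3*(-7) = -21
4*(-1) = -4
Total = -5 + (-21) + (-4) = -30


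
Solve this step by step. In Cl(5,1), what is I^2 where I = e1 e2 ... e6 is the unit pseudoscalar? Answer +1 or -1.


The pseudoscalar I = e1...e_n (product of all n generators) of Cl(p,q) satisfies I^2 = (-1)^(q + n(n-1)/2).
p = 5, q = 1, n = p + q = 6
n(n-1)/2 = 6 * 5 / 2 = 15
Exponent = q + n(n-1)/2 = 1 + 15 = 16
I^2 = (-1)^16 = +1


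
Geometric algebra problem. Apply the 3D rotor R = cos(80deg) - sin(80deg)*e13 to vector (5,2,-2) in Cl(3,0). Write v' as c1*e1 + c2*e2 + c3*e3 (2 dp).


Rotor R = cos(80deg) - sin(80deg)*e13
Rotation angle theta = 2 * 80 = 160 degrees in the e13 plane (e1 -> e3).
The component perpendicular to the plane (e2) is invariant: v'_2 = v2 = 2.00
cos(160deg) = -0.9397, sin(160deg) = 0.3420
v'_1 = v1*cos(theta) - v3*sin(theta) = 5*(-0.9397) - (-2)*0.3420 = -4.01
v'_3 = v1*sin(theta) + v3*cos(theta) = 5*0.3420 + (-2)*(-0.9397) = 3.59
v' = -4.01*e1 + 2.00*e2 + 3.59*e3


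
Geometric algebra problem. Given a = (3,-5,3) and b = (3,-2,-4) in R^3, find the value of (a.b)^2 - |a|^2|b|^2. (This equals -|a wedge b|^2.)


a . b = 3*3 + (-5)*(-2) + 3*(-4)
= 9 + 10 + (-12) = 7
|a|^2 = 3^2 + (-5)^2 + 3^2 = 43
|b|^2 = 3^2 + (-2)^2 + (-4)^2 = 29
(a.b)^2 = 7^2 = 49
|a|^2 * |b|^2 = 43 * 29 = 1247
Result = 49 - 1247 = -1198


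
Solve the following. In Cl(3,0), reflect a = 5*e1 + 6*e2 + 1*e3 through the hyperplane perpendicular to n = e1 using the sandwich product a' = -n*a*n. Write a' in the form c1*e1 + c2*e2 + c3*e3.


Reflection formula: a' = -n*a*n, with n = e1 (unit vector, n^2 = 1).
For reflection through hyperplane perp to e1:
The component along e1 flips sign, others stay.
a = (5, 6, 1)
a' = (-5, 6, 1)
a' = -5*e1 + 6*e2 + 1*e3


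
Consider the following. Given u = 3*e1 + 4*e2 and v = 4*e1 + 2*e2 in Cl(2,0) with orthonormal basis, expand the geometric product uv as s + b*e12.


Expand: (3*e1 + 4*e2)(4*e1 + 2*e2)
= 3*4*e1e1 + 3*2*e1e2 + 4*4*e2e1 + 4*2*e2e2
Using e1^2 = e2^2 = 1, e2e1 = -e1e2:
Scalar part s = 3*4 + 4*2 = 12 + 8 = 20
Bivector part b = 3*2 - 4*4 = 6 - 16 = -10
uv = 20 - 10*e12


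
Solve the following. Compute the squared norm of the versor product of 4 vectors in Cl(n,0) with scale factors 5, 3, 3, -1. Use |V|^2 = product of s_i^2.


Each vector v_i has |v_i|^2 = s_i^2
Squared scales: 5^2 = 25, 3^2 = 9, 3^2 = 9, (-1)^2 = 1
|V|^2 = 25 * 9 * 9 * 1
= 2025


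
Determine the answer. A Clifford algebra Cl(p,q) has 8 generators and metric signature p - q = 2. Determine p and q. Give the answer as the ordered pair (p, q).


We need p + q = 8 and p - q = 2.
Adding: 2p = 8 + 2 = 10, so p = 5.
Then q = 8 - 5 = 3.
(p, q) = (5, 3)


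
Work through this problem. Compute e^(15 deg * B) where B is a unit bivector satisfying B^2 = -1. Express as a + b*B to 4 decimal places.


For a unit bivector B with B^2 = -1, the exponential series gives
e^(theta*B) = cos(theta) + sin(theta)*B (the GA analogue of Euler's formula).
theta = 15 degrees = 0.261799 rad
cos(15 deg) = 0.9659
sin(15 deg) = 0.2588
exp(theta*B) = 0.9659 + 0.2588*B


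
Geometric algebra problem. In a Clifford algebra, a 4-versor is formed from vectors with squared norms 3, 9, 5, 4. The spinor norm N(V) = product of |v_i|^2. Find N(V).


Spinor norm N(V) = |v1|^2 * |v2|^2 * ... * |v4|^2
= 3 * 9 * 5 * 4
Running product: 3, 27, 135, 540
N(V) = 540


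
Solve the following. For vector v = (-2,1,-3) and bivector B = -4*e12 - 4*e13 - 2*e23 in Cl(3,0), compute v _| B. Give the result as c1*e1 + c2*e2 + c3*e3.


Left contraction v _| B = <vB>_1 (grade-1 part of the geometric product vB).
Using e1_|e12 = e2, e2_|e12 = -e1, e1_|e13 = e3, e3_|e13 = -e1, e2_|e23 = e3, e3_|e23 = -e2:
e1 coeff: -v2*b12 - v3*b13 = -(1)*(-4) - (-3)*(-4) = -8
e2 coeff: v1*b12 - v3*b23 = (-2)*(-4) - (-3)*(-2) = 2
e3 coeff: v1*b13 + v2*b23 = (-2)*(-4) + (1)*(-2) = 6
v _| B = -8*e1 + 2*e2 + 6*e3


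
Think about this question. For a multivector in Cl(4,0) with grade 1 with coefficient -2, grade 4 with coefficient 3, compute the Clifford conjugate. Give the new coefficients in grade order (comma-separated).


Clifford conjugate sign for grade k: (-1)^(k(k+1)/2)
Grade 1: (-1)^(1*2/2) = (-1)^1 = -1, coeff -2 -> 2
Grade 4: (-1)^(4*5/2) = (-1)^10 = 1, coeff 3 -> 3
Conjugated coefficients: 2, 3


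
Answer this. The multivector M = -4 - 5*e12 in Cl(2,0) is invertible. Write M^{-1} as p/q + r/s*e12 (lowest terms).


M = -4 - 5*e12, where e12^2 = -1.
Since M commutes with its reverse ~M = a - b*e12, M * ~M = a^2 - b^2*e12^2 = a^2 + b^2.
So M^{-1} = ~M / (a^2 + b^2) = (a - b*e12)/(a^2 + b^2).
a^2 + b^2 = 16 + 25 = 41
Scalar part = -4/41 = -4/41
Bivector coeff = 5/41 = 5/41
M^{-1} = -4/41 + 5/41*e12


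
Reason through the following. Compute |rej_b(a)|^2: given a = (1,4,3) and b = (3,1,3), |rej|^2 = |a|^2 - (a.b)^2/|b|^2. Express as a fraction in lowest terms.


|a|^2 = 1^2 + 4^2 + 3^2 = 26
|b|^2 = 3^2 + 1^2 + 3^2 = 19
a . b = 1*3 + 4*1 + 3*3 = 16
(a.b)^2 = 16^2 = 256
|rej|^2 = 26 - 256/19
= (494 - 256)/19
= 238/19
In lowest terms: 238/19


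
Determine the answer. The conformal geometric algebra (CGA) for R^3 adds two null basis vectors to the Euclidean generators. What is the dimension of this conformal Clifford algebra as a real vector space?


The conformal model of R^3 uses Cl(4,1): the 3 Euclidean generators plus two extra orthogonal generators e+ (e+^2 = +1) and e- (e-^2 = -1), from which the null vectors e0, einf are built.
Number of generators m = 3 + 2 = 5.
dim Cl(p,q) = 2^m = 2^5 = 32


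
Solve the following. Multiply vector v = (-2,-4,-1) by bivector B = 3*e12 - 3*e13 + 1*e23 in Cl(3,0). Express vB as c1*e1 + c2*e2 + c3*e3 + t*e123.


vB has grade-1 (vector) and grade-3 (trivector) parts: vB = (v _| B) + (v ^ B).
Vector part <vB>_1:
  e1: -v2*b12 - v3*b13 = -(-4)*(3) - (-1)*(-3) = 9
  e2: v1*b12 - v3*b23 = (-2)*(3) - (-1)*(1) = -5
  e3: v1*b13 + v2*b23 = (-2)*(-3) + (-4)*(1) = 2
Trivector part <vB>_3:
  e123: v1*b23 - v2*b13 + v3*b12 = (-2)*(1) - (-4)*(-3) + (-1)*(3) = -17
vB = 9*e1 - 5*e2 + 2*e3 - 17*e123


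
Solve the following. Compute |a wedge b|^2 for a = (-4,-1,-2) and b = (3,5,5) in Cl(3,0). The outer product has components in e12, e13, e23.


a wedge b = (a1*b2 - a2*b1)*e12 + (a1*b3 - a3*b1)*e13 + (a2*b3 - a3*b2)*e23
e12 coeff: (-4)*5 - (-1)*3 = -20 - (-3) = -17
e13 coeff: (-4)*5 - (-2)*3 = -20 - (-6) = -14
e23 coeff: (-1)*5 - (-2)*5 = -5 - (-10) = 5
|a wedge b|^2 = (-17)^2 + (-14)^2 + 5^2
= 289 + 196 + 25
= 510


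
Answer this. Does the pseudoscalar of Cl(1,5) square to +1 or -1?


The pseudoscalar I = e1...e_n (product of all n generators) of Cl(p,q) satisfies I^2 = (-1)^(q + n(n-1)/2).
p = 1, q = 5, n = p + q = 6
n(n-1)/2 = 6 * 5 / 2 = 15
Exponent = q + n(n-1)/2 = 5 + 15 = 20
I^2 = (-1)^20 = +1


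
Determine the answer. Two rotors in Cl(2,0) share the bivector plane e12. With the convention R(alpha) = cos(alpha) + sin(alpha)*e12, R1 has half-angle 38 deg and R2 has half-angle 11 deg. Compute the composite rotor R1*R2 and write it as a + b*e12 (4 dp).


Same-plane rotors commute and their half-angles add:
R1*R2 = cos(a1 + a2) + sin(a1 + a2)*e12.
a1 + a2 = 38 + 11 = 49 deg
cos(49 deg) = 0.6561
sin(49 deg) = 0.7547
R1*R2 = 0.6561 + 0.7547*e12


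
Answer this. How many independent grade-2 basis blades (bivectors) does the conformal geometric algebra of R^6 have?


The conformal model of R^6 uses Cl(7,1) with m = 6 + 2 = 8 generators.
Number of grade-2 blades = C(m, 2) = C(8, 2)
= 8*7/2 = 28


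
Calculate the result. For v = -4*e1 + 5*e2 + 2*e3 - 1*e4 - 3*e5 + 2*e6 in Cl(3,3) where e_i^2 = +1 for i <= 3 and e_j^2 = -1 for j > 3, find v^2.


v^2 = sum of c_i^2 * e_i^2
Positive signature terms (e_i^2 = +1): (-4)^2 + 5^2 + 2^2 = 45
Negative signature terms (e_j^2 = -1): (-1)^2 + (-3)^2 + 2^2 = 14
v^2 = 45 - 14 = 31


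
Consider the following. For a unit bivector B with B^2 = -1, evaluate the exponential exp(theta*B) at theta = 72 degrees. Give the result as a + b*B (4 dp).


For a unit bivector B with B^2 = -1, the exponential series gives
e^(theta*B) = cos(theta) + sin(theta)*B (the GA analogue of Euler's formula).
theta = 72 degrees = 1.256637 rad
cos(72 deg) = 0.3090
sin(72 deg) = 0.9511
exp(theta*B) = 0.3090 + 0.9511*B


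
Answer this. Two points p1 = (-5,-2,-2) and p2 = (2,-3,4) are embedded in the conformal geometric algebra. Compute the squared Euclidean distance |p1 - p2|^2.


p1 - p2 = (-7, 1, -6)
|p1 - p2|^2 = (-7)^2 + 1^2 + (-6)^2
= 49 + 1 + 36
= 86


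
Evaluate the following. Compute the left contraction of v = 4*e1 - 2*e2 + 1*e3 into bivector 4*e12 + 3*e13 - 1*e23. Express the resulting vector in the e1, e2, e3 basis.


Left contraction v _| B = <vB>_1 (grade-1 part of the geometric product vB).
Using e1_|e12 = e2, e2_|e12 = -e1, e1_|e13 = e3, e3_|e13 = -e1, e2_|e23 = e3, e3_|e23 = -e2:
e1 coeff: -v2*b12 - v3*b13 = -(-2)*(4) - (1)*(3) = 5
e2 coeff: v1*b12 - v3*b23 = (4)*(4) - (1)*(-1) = 17
e3 coeff: v1*b13 + v2*b23 = (4)*(3) + (-2)*(-1) = 14
v _| B = 5*e1 + 17*e2 + 14*e3


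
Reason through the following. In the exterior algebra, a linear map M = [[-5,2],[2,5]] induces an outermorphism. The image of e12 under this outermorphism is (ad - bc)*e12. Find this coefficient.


The outermorphism of a linear map f sends e1^e2 to f(e1)^f(e2).
f(e1) = -5*e1 + 2*e2
f(e2) = 2*e1 + 5*e2
f(e1) ^ f(e2) = (-5*e1 + 2*e2) ^ (2*e1 + 5*e2)
= (-5)*5*e12 + 2*2*e21
= (-25 - 4)*e12
= -29*e12
Coefficient = -29


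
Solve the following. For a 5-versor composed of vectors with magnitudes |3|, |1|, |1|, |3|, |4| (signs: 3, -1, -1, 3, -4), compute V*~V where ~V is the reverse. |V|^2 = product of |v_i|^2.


Each vector v_i has |v_i|^2 = s_i^2
Squared scales: 3^2 = 9, (-1)^2 = 1, (-1)^2 = 1, 3^2 = 9, (-4)^2 = 16
|V|^2 = 9 * 1 * 1 * 9 * 16
= 1296


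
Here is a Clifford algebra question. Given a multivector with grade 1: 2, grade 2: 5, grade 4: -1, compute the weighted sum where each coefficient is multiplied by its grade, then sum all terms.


Grade-weighted sum = sum of grade_k * coefficient_k
1*2 = 2
2*5 = 10
4*(-1) = -4
Total = 2 + 10 + (-4) = 8


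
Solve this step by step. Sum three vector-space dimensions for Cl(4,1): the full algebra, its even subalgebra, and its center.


n = 4 + 1 = 5
Total dim = 2^5 = 32
Even subalgebra dim = 2^4 = 16
n is odd, so center dim = 2
Sum = 32 + 16 + 2 = 50


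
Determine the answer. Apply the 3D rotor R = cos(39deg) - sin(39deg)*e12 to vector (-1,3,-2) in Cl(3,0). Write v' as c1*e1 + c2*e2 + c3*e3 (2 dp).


Rotor R = cos(39deg) - sin(39deg)*e12
Rotation angle theta = 2 * 39 = 78 degrees in the e12 plane (e1 -> e2).
The component perpendicular to the plane (e3) is invariant: v'_3 = v3 = -2.00
cos(78deg) = 0.2079, sin(78deg) = 0.9781
v'_1 = v1*cos(theta) - v2*sin(theta) = -1*0.2079 - 3*0.9781 = -3.14
v'_2 = v1*sin(theta) + v2*cos(theta) = -1*0.9781 + 3*0.2079 = -0.35
v' = -3.14*e1 - 0.35*e2 - 2.00*e3


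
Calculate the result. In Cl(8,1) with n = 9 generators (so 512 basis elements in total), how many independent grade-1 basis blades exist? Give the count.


Number of grade-k basis blades in Cl(p,q) with n = p + q is C(n, k).
n = 8 + 1 = 9
C(9, 1) = 9! / (1! * 8!)
= 362880 / (1 * 40320)
= 9


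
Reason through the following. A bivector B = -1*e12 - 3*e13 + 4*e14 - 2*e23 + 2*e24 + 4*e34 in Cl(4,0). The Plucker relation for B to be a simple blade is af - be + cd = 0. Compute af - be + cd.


Plucker relation: af - be + cd
a*f = (-1)*4 = -4
b*e = (-3)*2 = -6
c*d = 4*(-2) = -8
af - be + cd = -4 - (-6) + (-8)
= -6


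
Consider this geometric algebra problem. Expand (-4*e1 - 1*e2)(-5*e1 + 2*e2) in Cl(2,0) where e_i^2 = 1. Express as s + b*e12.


Expand: (-4*e1 - 1*e2)(-5*e1 + 2*e2)
= (-4)*(-5)*e1e1 + (-4)*2*e1e2 + (-1)*(-5)*e2e1 + (-1)*2*e2e2
Using e1^2 = e2^2 = 1, e2e1 = -e1e2:
Scalar part s = (-4)*(-5) + (-1)*2 = 20 + (-2) = 18
Bivector part b = (-4)*2 - (-1)*(-5) = -8 - 5 = -13
uv = 18 - 13*e12


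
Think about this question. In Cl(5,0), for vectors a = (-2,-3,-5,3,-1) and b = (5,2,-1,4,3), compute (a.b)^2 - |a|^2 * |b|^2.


a . b = (-2)*5 + (-3)*2 + (-5)*(-1) + 3*4 + (-1)*3
= -10 + (-6) + 5 + 12 + (-3) = -2
|a|^2 = (-2)^2 + (-3)^2 + (-5)^2 + 3^2 + (-1)^2 = 48
|b|^2 = 5^2 + 2^2 + (-1)^2 + 4^2 + 3^2 = 55
(a.b)^2 = (-2)^2 = 4
|a|^2 * |b|^2 = 48 * 55 = 2640
Result = 4 - 2640 = -2636


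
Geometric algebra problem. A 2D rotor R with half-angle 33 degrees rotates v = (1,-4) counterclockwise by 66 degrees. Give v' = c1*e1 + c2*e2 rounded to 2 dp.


Rotor R = cos(33deg) - sin(33deg)*e12
Rotation angle theta = 2 * 33 = 66 degrees
v' = R*v*~R rotates v by theta.
cos(66deg) = 0.4067, sin(66deg) = 0.9135
v'_1 = 1*cos(66deg) - (-4)*sin(66deg)
= 1*0.4067 - (-4)*0.9135
= 4.06
v'_2 = 1*sin(66deg) + (-4)*cos(66deg)
= 1*0.9135 + (-4)*0.4067
= -0.71
v' = 4.06*e1 - 0.71*e2


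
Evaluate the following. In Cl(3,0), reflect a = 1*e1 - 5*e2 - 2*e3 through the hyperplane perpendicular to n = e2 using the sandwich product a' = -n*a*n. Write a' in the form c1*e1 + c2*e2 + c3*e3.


Reflection formula: a' = -n*a*n, with n = e2 (unit vector, n^2 = 1).
For reflection through hyperplane perp to e2:
The component along e2 flips sign, others stay.
a = (1, -5, -2)
a' = (1, 5, -2)
a' = 1*e1 + 5*e2 - 2*e3


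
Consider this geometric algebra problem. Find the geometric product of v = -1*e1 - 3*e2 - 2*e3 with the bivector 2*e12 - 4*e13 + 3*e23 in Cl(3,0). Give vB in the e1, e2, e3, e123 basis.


vB has grade-1 (vector) and grade-3 (trivector) parts: vB = (v _| B) + (v ^ B).
Vector part <vB>_1:
  e1: -v2*b12 - v3*b13 = -(-3)*(2) - (-2)*(-4) = -2
  e2: v1*b12 - v3*b23 = (-1)*(2) - (-2)*(3) = 4
  e3: v1*b13 + v2*b23 = (-1)*(-4) + (-3)*(3) = -5
Trivector part <vB>_3:
  e123: v1*b23 - v2*b13 + v3*b12 = (-1)*(3) - (-3)*(-4) + (-2)*(2) = -19
vB = -2*e1 + 4*e2 - 5*e3 - 19*e123


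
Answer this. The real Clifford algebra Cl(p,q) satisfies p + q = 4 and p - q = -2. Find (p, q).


We need p + q = 4 and p - q = -2.
Adding: 2p = 4 + (-2) = 2, so p = 1.
Then q = 4 - 1 = 3.
(p, q) = (1, 3)


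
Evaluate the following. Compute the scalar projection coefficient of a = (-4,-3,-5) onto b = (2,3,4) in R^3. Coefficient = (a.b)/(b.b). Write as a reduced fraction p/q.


Projection coefficient = (a . b) / (b . b)
a . b = (-4)*2 + (-3)*3 + (-5)*4
= -8 + (-9) + (-20) = -37
b . b = 2^2 + 3^2 + 4^2
= 4 + 9 + 16 = 29
Coefficient = -37/29
In lowest terms: -37/29


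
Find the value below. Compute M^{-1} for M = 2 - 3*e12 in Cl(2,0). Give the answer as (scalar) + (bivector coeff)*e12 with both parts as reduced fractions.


M = 2 - 3*e12, where e12^2 = -1.
Since M commutes with its reverse ~M = a - b*e12, M * ~M = a^2 - b^2*e12^2 = a^2 + b^2.
So M^{-1} = ~M / (a^2 + b^2) = (a - b*e12)/(a^2 + b^2).
a^2 + b^2 = 4 + 9 = 13
Scalar part = 2/13 = 2/13
Bivector coeff = 3/13 = 3/13
M^{-1} = 2/13 + 3/13*e12


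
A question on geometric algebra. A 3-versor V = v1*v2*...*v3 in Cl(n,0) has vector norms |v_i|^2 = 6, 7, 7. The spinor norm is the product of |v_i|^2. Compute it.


Spinor norm N(V) = |v1|^2 * |v2|^2 * ... * |v3|^2
= 6 * 7 * 7
Running product: 6, 42, 294
N(V) = 294


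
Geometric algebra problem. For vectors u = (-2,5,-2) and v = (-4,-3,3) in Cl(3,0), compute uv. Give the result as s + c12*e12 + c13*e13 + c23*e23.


In Cl(3,0): e_i^2 = 1, e_ie_j = -e_je_i for i != j.
Scalar part = u . v = (-2)*(-4) + 5*(-3) + (-2)*3
= 8 + (-15) + (-6) = -13
e12 coeff = (-2)*(-3) - 5*(-4) = 6 - (-20) = 26
e13 coeff = (-2)*3 - (-2)*(-4) = -6 - 8 = -14
e23 coeff = 5*3 - (-2)*(-3) = 15 - 6 = 9
uv = -13 + 26*e12 - 14*e13 + 9*e23


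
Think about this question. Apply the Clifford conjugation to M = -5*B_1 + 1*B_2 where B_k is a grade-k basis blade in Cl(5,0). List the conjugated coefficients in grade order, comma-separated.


Clifford conjugate sign for grade k: (-1)^(k(k+1)/2)
Grade 1: (-1)^(1*2/2) = (-1)^1 = -1, coeff -5 -> 5
Grade 2: (-1)^(2*3/2) = (-1)^3 = -1, coeff 1 -> -1
Conjugated coefficients: 5, -1


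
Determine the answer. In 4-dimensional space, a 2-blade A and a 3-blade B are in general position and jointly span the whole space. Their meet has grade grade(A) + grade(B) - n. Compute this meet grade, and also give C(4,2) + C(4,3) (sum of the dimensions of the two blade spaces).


Meet grade = grade(A) + grade(B) - n
= 2 + 3 - 4 = 1
C(4,2) = 6
C(4,3) = 4
dim_A + dim_B = 6 + 4 = 10
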